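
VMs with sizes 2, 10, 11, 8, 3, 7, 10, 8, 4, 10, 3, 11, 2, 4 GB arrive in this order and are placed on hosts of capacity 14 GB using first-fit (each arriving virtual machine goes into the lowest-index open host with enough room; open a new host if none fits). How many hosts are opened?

  2 → host 1 (new)  [load 2/14]
  10 → host 1  [load 12/14]
  11 → host 2 (new)  [load 11/14]
  8 → host 3 (new)  [load 8/14]
  3 → host 2  [load 14/14]
  7 → host 4 (new)  [load 7/14]
  10 → host 5 (new)  [load 10/14]
  8 → host 6 (new)  [load 8/14]
  4 → host 3  [load 12/14]
  10 → host 7 (new)  [load 10/14]
  3 → host 4  [load 10/14]
  11 → host 8 (new)  [load 11/14]
  2 → host 1  [load 14/14]
  4 → host 4  [load 14/14]
8 hosts opened.

8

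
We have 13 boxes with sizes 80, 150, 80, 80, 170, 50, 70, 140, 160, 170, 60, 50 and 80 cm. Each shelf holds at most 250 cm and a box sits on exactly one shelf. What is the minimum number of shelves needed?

6

Total = 170 + 170 + 160 + 150 + 140 + 80 + 80 + 80 + 80 + 70 + 60 + 50 + 50 = 1340 cm.
Lower bound: ⌈1340/250⌉ = 6 shelves.
A packing using 6 shelves:
  shelf 1: 170 + 80 = 250
  shelf 2: 170 + 80 = 250
  shelf 3: 160 + 80 = 240
  shelf 4: 150 + 80 = 230
  shelf 5: 140 + 70 = 210
  shelf 6: 60 + 50 + 50 = 160
This matches the lower bound, so 6 is optimal.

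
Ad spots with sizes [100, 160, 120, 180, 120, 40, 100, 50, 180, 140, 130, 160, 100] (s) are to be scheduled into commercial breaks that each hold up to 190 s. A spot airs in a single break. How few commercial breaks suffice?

11

Total = 180 + 180 + 160 + 160 + 140 + 130 + 120 + 120 + 100 + 100 + 100 + 50 + 40 = 1580 s.
Lower bound: ⌈1580/190⌉ = 9 commercial breaks.
Also, 11 ad spots each exceed 95 s, and no two of those can share a break, so at least 11 commercial breaks are needed.
A packing using 11 commercial breaks:
  break 1: 180 = 180
  break 2: 180 = 180
  break 3: 160 = 160
  break 4: 160 = 160
  break 5: 140 + 50 = 190
  break 6: 130 + 40 = 170
  break 7: 120 = 120
  break 8: 120 = 120
  break 9: 100 = 100
  break 10: 100 = 100
  break 11: 100 = 100
This matches the lower bound, so 11 is optimal.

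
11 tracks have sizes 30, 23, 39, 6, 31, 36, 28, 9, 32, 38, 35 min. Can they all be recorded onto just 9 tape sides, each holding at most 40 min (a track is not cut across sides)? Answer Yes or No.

A valid assignment using 9 tape sides:
  side 1: 39 = 39
  side 2: 38 = 38
  side 3: 36 = 36
  side 4: 35 = 35
  side 5: 32 + 6 = 38
  side 6: 31 + 9 = 40
  side 7: 30 = 30
  side 8: 28 = 28
  side 9: 23 = 23
Every load is within 40 min, so 9 tape sides suffice.

Yes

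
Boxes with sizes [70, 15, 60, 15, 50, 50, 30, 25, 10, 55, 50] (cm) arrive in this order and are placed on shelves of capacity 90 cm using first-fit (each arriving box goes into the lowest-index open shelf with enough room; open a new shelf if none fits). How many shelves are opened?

  70 → shelf 1 (new)  [load 70/90]
  15 → shelf 1  [load 85/90]
  60 → shelf 2 (new)  [load 60/90]
  15 → shelf 2  [load 75/90]
  50 → shelf 3 (new)  [load 50/90]
  50 → shelf 4 (new)  [load 50/90]
  30 → shelf 3  [load 80/90]
  25 → shelf 4  [load 75/90]
  10 → shelf 2  [load 85/90]
  55 → shelf 5 (new)  [load 55/90]
  50 → shelf 6 (new)  [load 50/90]
6 shelves opened.

6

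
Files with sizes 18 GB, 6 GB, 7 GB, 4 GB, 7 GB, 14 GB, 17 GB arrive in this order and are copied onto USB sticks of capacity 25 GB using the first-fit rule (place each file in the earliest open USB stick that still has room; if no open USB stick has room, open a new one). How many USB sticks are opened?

4

  18 → USB stick 1 (new)  [load 18/25]
  6 → USB stick 1  [load 24/25]
  7 → USB stick 2 (new)  [load 7/25]
  4 → USB stick 2  [load 11/25]
  7 → USB stick 2  [load 18/25]
  14 → USB stick 3 (new)  [load 14/25]
  17 → USB stick 4 (new)  [load 17/25]
4 USB sticks opened.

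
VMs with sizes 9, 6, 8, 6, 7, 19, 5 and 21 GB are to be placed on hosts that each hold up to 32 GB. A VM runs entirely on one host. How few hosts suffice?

3

Total = 21 + 19 + 9 + 8 + 7 + 6 + 6 + 5 = 81 GB.
Lower bound: ⌈81/32⌉ = 3 hosts.
A packing using 3 hosts:
  host 1: 21 + 9 = 30
  host 2: 19 + 8 + 5 = 32
  host 3: 7 + 6 + 6 = 19
This matches the lower bound, so 3 is optimal.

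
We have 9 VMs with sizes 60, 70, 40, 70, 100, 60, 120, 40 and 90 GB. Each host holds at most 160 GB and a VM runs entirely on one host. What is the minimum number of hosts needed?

5

Total = 120 + 100 + 90 + 70 + 70 + 60 + 60 + 40 + 40 = 650 GB.
Lower bound: ⌈650/160⌉ = 5 hosts.
A packing using 5 hosts:
  host 1: 120 + 40 = 160
  host 2: 100 + 60 = 160
  host 3: 90 + 70 = 160
  host 4: 70 + 60 = 130
  host 5: 40 = 40
This matches the lower bound, so 5 is optimal.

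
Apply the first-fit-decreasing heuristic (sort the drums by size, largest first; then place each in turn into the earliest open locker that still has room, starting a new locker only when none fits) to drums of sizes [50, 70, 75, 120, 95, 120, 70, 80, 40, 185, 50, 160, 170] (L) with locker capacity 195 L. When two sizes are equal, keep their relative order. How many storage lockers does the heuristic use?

8

Sorted descending: 185, 170, 160, 120, 120, 95, 80, 75, 70, 70, 50, 50, 40.
  185 → locker 1 (new)  [load 185/195]
  170 → locker 2 (new)  [load 170/195]
  160 → locker 3 (new)  [load 160/195]
  120 → locker 4 (new)  [load 120/195]
  120 → locker 5 (new)  [load 120/195]
  95 → locker 6 (new)  [load 95/195]
  80 → locker 6  [load 175/195]
  75 → locker 4  [load 195/195]
  70 → locker 5  [load 190/195]
  70 → locker 7 (new)  [load 70/195]
  50 → locker 7  [load 120/195]
  50 → locker 7  [load 170/195]
  40 → locker 8 (new)  [load 40/195]
8 storage lockers opened.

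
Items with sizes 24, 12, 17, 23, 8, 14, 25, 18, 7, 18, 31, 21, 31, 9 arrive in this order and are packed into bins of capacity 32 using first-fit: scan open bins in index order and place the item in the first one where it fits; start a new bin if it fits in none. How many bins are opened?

9

  24 → bin 1 (new)  [load 24/32]
  12 → bin 2 (new)  [load 12/32]
  17 → bin 2  [load 29/32]
  23 → bin 3 (new)  [load 23/32]
  8 → bin 1  [load 32/32]
  14 → bin 4 (new)  [load 14/32]
  25 → bin 5 (new)  [load 25/32]
  18 → bin 4  [load 32/32]
  7 → bin 3  [load 30/32]
  18 → bin 6 (new)  [load 18/32]
  31 → bin 7 (new)  [load 31/32]
  21 → bin 8 (new)  [load 21/32]
  31 → bin 9 (new)  [load 31/32]
  9 → bin 6  [load 27/32]
9 bins opened.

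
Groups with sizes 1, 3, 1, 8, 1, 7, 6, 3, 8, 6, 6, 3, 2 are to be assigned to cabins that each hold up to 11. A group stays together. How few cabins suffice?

6

Total = 8 + 8 + 7 + 6 + 6 + 6 + 3 + 3 + 3 + 2 + 1 + 1 + 1 = 55.
Lower bound: ⌈55/11⌉ = 5 cabins.
Also, 6 groups each exceed 11/2, and no two of those can share a cabin, so at least 6 cabins are needed.
A packing using 6 cabins:
  cabin 1: 8 + 3 = 11
  cabin 2: 8 + 3 = 11
  cabin 3: 7 + 3 + 1 = 11
  cabin 4: 6 + 2 + 1 + 1 = 10
  cabin 5: 6 = 6
  cabin 6: 6 = 6
This matches the lower bound, so 6 is optimal.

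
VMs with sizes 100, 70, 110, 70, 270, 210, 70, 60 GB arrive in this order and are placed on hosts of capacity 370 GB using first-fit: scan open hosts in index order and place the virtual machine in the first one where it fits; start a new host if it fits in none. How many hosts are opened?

3

  100 → host 1 (new)  [load 100/370]
  70 → host 1  [load 170/370]
  110 → host 1  [load 280/370]
  70 → host 1  [load 350/370]
  270 → host 2 (new)  [load 270/370]
  210 → host 3 (new)  [load 210/370]
  70 → host 2  [load 340/370]
  60 → host 3  [load 270/370]
3 hosts opened.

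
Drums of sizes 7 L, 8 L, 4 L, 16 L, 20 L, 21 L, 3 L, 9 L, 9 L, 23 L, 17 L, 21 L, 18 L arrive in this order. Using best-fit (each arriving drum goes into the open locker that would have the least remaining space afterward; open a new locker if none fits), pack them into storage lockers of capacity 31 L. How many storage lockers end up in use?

8

  7 → locker 1 (new)  [load 7/31]
  8 → locker 1  [load 15/31]
  4 → locker 1  [load 19/31]
  16 → locker 2 (new)  [load 16/31]
  20 → locker 3 (new)  [load 20/31]
  21 → locker 4 (new)  [load 21/31]
  3 → locker 4  [load 24/31]
  9 → locker 3  [load 29/31]
  9 → locker 1  [load 28/31]
  23 → locker 5 (new)  [load 23/31]
  17 → locker 6 (new)  [load 17/31]
  21 → locker 7 (new)  [load 21/31]
  18 → locker 8 (new)  [load 18/31]
8 storage lockers opened.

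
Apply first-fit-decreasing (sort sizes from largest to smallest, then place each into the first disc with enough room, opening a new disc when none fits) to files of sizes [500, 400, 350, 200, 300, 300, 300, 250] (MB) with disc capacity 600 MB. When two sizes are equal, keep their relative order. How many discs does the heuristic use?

5

Sorted descending: 500, 400, 350, 300, 300, 300, 250, 200.
  500 → disc 1 (new)  [load 500/600]
  400 → disc 2 (new)  [load 400/600]
  350 → disc 3 (new)  [load 350/600]
  300 → disc 4 (new)  [load 300/600]
  300 → disc 4  [load 600/600]
  300 → disc 5 (new)  [load 300/600]
  250 → disc 3  [load 600/600]
  200 → disc 2  [load 600/600]
5 discs opened.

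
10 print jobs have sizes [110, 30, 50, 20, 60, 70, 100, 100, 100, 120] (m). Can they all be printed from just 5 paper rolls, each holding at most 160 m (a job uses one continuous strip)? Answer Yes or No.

No

Total = 760 m; ⌈760/160⌉ = 5.
The bound of 5 does not rule out 5, but exhaustive search shows no assignment into 5 paper rolls of capacity 160 m exists — the minimum is 6.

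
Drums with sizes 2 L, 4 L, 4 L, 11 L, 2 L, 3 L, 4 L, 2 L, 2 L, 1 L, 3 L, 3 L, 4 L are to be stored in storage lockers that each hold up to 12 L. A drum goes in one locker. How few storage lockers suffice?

Total = 11 + 4 + 4 + 4 + 4 + 3 + 3 + 3 + 2 + 2 + 2 + 2 + 1 = 45 L.
Lower bound: ⌈45/12⌉ = 4 storage lockers.
A packing using 4 storage lockers:
  locker 1: 11 + 1 = 12
  locker 2: 4 + 4 + 4 = 12
  locker 3: 4 + 3 + 3 + 2 = 12
  locker 4: 3 + 2 + 2 + 2 = 9
This matches the lower bound, so 4 is optimal.

4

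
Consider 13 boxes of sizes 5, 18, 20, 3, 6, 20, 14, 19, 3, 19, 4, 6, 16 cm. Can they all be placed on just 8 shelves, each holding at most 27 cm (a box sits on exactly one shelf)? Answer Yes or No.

A valid assignment using 7 shelves:
  shelf 1: 20 + 6 = 26
  shelf 2: 20 + 6 = 26
  shelf 3: 19 + 5 + 3 = 27
  shelf 4: 19 + 4 + 3 = 26
  shelf 5: 18 = 18
  shelf 6: 16 = 16
  shelf 7: 14 = 14
That uses only 7 ≤ 8, so 8 shelves are enough.

Yes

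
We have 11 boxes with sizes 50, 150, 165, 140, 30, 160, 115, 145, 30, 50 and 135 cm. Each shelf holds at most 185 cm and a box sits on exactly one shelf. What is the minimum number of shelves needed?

7

Total = 165 + 160 + 150 + 145 + 140 + 135 + 115 + 50 + 50 + 30 + 30 = 1170 cm.
Lower bound: ⌈1170/185⌉ = 7 shelves.
A packing using 7 shelves:
  shelf 1: 165 = 165
  shelf 2: 160 = 160
  shelf 3: 150 + 30 = 180
  shelf 4: 145 + 30 = 175
  shelf 5: 140 = 140
  shelf 6: 135 + 50 = 185
  shelf 7: 115 + 50 = 165
This matches the lower bound, so 7 is optimal.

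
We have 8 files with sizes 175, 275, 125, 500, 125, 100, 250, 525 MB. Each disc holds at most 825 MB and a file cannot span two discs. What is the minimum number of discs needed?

Total = 525 + 500 + 275 + 250 + 175 + 125 + 125 + 100 = 2075 MB.
Lower bound: ⌈2075/825⌉ = 3 discs.
A packing using 3 discs:
  disc 1: 525 + 275 = 800
  disc 2: 500 + 250 = 750
  disc 3: 175 + 125 + 125 + 100 = 525
This matches the lower bound, so 3 is optimal.

3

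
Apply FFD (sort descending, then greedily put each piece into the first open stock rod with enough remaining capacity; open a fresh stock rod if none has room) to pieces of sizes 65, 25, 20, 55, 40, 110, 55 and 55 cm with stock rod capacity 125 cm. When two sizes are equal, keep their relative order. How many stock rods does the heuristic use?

4

Sorted descending: 110, 65, 55, 55, 55, 40, 25, 20.
  110 → stock rod 1 (new)  [load 110/125]
  65 → stock rod 2 (new)  [load 65/125]
  55 → stock rod 2  [load 120/125]
  55 → stock rod 3 (new)  [load 55/125]
  55 → stock rod 3  [load 110/125]
  40 → stock rod 4 (new)  [load 40/125]
  25 → stock rod 4  [load 65/125]
  20 → stock rod 4  [load 85/125]
4 stock rods opened.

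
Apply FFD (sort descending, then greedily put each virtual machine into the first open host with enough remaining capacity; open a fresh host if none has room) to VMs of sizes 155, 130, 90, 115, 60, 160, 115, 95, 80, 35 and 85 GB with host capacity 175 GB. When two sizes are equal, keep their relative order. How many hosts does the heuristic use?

Sorted descending: 160, 155, 130, 115, 115, 95, 90, 85, 80, 60, 35.
  160 → host 1 (new)  [load 160/175]
  155 → host 2 (new)  [load 155/175]
  130 → host 3 (new)  [load 130/175]
  115 → host 4 (new)  [load 115/175]
  115 → host 5 (new)  [load 115/175]
  95 → host 6 (new)  [load 95/175]
  90 → host 7 (new)  [load 90/175]
  85 → host 7  [load 175/175]
  80 → host 6  [load 175/175]
  60 → host 4  [load 175/175]
  35 → host 3  [load 165/175]
7 hosts opened.

7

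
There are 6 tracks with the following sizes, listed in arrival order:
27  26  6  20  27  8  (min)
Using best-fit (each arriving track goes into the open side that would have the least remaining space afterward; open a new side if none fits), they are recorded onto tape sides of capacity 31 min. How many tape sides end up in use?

  27 → side 1 (new)  [load 27/31]
  26 → side 2 (new)  [load 26/31]
  6 → side 3 (new)  [load 6/31]
  20 → side 3  [load 26/31]
  27 → side 4 (new)  [load 27/31]
  8 → side 5 (new)  [load 8/31]
5 tape sides opened.

5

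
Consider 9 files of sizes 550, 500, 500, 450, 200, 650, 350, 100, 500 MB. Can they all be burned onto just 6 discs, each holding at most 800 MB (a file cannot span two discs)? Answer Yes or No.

A valid assignment using 6 discs:
  disc 1: 650 + 100 = 750
  disc 2: 550 + 200 = 750
  disc 3: 500 = 500
  disc 4: 500 = 500
  disc 5: 500 = 500
  disc 6: 450 + 350 = 800
Every load is within 800 MB, so 6 discs suffice.

Yes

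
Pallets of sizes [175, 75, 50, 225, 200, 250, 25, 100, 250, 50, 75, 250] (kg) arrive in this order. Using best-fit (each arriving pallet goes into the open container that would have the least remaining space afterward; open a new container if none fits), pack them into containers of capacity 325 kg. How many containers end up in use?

  175 → container 1 (new)  [load 175/325]
  75 → container 1  [load 250/325]
  50 → container 1  [load 300/325]
  225 → container 2 (new)  [load 225/325]
  200 → container 3 (new)  [load 200/325]
  250 → container 4 (new)  [load 250/325]
  25 → container 1  [load 325/325]
  100 → container 2  [load 325/325]
  250 → container 5 (new)  [load 250/325]
  50 → container 4  [load 300/325]
  75 → container 5  [load 325/325]
  250 → container 6 (new)  [load 250/325]
6 containers opened.

6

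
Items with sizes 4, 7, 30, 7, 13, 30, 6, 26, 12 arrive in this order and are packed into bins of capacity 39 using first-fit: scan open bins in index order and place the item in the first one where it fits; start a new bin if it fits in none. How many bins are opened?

4

  4 → bin 1 (new)  [load 4/39]
  7 → bin 1  [load 11/39]
  30 → bin 2 (new)  [load 30/39]
  7 → bin 1  [load 18/39]
  13 → bin 1  [load 31/39]
  30 → bin 3 (new)  [load 30/39]
  6 → bin 1  [load 37/39]
  26 → bin 4 (new)  [load 26/39]
  12 → bin 4  [load 38/39]
4 bins opened.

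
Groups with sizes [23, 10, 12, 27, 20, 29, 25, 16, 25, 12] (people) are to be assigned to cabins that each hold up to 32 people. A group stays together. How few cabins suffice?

Total = 29 + 27 + 25 + 25 + 23 + 20 + 16 + 12 + 12 + 10 = 199 people.
Lower bound: ⌈199/32⌉ = 7 cabins.
A packing using 8 cabins:
  cabin 1: 29 = 29
  cabin 2: 27 = 27
  cabin 3: 25 = 25
  cabin 4: 25 = 25
  cabin 5: 23 = 23
  cabin 6: 20 + 12 = 32
  cabin 7: 16 + 12 = 28
  cabin 8: 10 = 10
No arrangement into 7 cabins stays within capacity, so 8 is optimal.

8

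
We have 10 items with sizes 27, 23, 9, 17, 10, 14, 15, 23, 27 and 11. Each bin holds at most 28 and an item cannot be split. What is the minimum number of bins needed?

7

Total = 27 + 27 + 23 + 23 + 17 + 15 + 14 + 11 + 10 + 9 = 176.
Lower bound: ⌈176/28⌉ = 7 bins.
A packing using 7 bins:
  bin 1: 27 = 27
  bin 2: 27 = 27
  bin 3: 23 = 23
  bin 4: 23 = 23
  bin 5: 17 + 11 = 28
  bin 6: 15 + 10 = 25
  bin 7: 14 + 9 = 23
This matches the lower bound, so 7 is optimal.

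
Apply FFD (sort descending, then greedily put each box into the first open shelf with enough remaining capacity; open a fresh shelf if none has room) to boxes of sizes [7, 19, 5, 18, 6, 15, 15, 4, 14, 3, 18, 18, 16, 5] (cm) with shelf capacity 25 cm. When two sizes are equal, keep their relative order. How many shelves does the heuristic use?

Sorted descending: 19, 18, 18, 18, 16, 15, 15, 14, 7, 6, 5, 5, 4, 3.
  19 → shelf 1 (new)  [load 19/25]
  18 → shelf 2 (new)  [load 18/25]
  18 → shelf 3 (new)  [load 18/25]
  18 → shelf 4 (new)  [load 18/25]
  16 → shelf 5 (new)  [load 16/25]
  15 → shelf 6 (new)  [load 15/25]
  15 → shelf 7 (new)  [load 15/25]
  14 → shelf 8 (new)  [load 14/25]
  7 → shelf 2  [load 25/25]
  6 → shelf 1  [load 25/25]
  5 → shelf 3  [load 23/25]
  5 → shelf 4  [load 23/25]
  4 → shelf 5  [load 20/25]
  3 → shelf 5  [load 23/25]
8 shelves opened.

8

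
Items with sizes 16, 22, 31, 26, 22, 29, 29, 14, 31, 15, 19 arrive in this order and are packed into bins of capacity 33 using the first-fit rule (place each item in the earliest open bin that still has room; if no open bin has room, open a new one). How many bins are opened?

10

  16 → bin 1 (new)  [load 16/33]
  22 → bin 2 (new)  [load 22/33]
  31 → bin 3 (new)  [load 31/33]
  26 → bin 4 (new)  [load 26/33]
  22 → bin 5 (new)  [load 22/33]
  29 → bin 6 (new)  [load 29/33]
  29 → bin 7 (new)  [load 29/33]
  14 → bin 1  [load 30/33]
  31 → bin 8 (new)  [load 31/33]
  15 → bin 9 (new)  [load 15/33]
  19 → bin 10 (new)  [load 19/33]
10 bins opened.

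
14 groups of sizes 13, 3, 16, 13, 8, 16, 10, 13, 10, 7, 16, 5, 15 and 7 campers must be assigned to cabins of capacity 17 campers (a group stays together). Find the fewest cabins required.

10

Total = 16 + 16 + 16 + 15 + 13 + 13 + 13 + 10 + 10 + 8 + 7 + 7 + 5 + 3 = 152 campers.
Lower bound: ⌈152/17⌉ = 9 cabins.
A packing using 10 cabins:
  cabin 1: 16 = 16
  cabin 2: 16 = 16
  cabin 3: 16 = 16
  cabin 4: 15 = 15
  cabin 5: 13 + 3 = 16
  cabin 6: 13 = 13
  cabin 7: 13 = 13
  cabin 8: 10 + 7 = 17
  cabin 9: 10 + 7 = 17
  cabin 10: 8 + 5 = 13
No arrangement into 9 cabins stays within capacity, so 10 is optimal.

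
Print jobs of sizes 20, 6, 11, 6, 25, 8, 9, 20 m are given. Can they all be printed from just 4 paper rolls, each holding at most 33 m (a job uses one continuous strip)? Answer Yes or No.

Yes

A valid assignment using 4 paper rolls:
  roll 1: 25 + 8 = 33
  roll 2: 20 + 11 = 31
  roll 3: 20 + 9 = 29
  roll 4: 6 + 6 = 12
Every load is within 33 m, so 4 paper rolls suffice.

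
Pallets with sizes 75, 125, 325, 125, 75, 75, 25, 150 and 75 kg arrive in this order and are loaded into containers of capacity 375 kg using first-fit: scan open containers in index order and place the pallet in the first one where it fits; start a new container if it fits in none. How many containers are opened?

3

  75 → container 1 (new)  [load 75/375]
  125 → container 1  [load 200/375]
  325 → container 2 (new)  [load 325/375]
  125 → container 1  [load 325/375]
  75 → container 3 (new)  [load 75/375]
  75 → container 3  [load 150/375]
  25 → container 1  [load 350/375]
  150 → container 3  [load 300/375]
  75 → container 3  [load 375/375]
3 containers opened.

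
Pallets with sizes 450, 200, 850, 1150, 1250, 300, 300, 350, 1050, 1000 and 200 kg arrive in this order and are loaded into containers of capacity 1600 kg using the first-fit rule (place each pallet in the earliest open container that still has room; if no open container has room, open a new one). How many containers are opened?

5

  450 → container 1 (new)  [load 450/1600]
  200 → container 1  [load 650/1600]
  850 → container 1  [load 1500/1600]
  1150 → container 2 (new)  [load 1150/1600]
  1250 → container 3 (new)  [load 1250/1600]
  300 → container 2  [load 1450/1600]
  300 → container 3  [load 1550/1600]
  350 → container 4 (new)  [load 350/1600]
  1050 → container 4  [load 1400/1600]
  1000 → container 5 (new)  [load 1000/1600]
  200 → container 4  [load 1600/1600]
5 containers opened.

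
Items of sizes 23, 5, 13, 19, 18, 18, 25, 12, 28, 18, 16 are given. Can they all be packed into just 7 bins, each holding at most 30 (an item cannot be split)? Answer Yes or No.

No

Total = 195; ⌈195/30⌉ = 7.
8 items each exceed half the capacity and cannot share a bin, forcing at least 8 bins.
At least 8 bins are required, but only 7 are allowed.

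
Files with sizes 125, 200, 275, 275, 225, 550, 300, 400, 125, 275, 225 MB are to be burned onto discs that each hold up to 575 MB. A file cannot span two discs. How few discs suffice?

6

Total = 550 + 400 + 300 + 275 + 275 + 275 + 225 + 225 + 200 + 125 + 125 = 2975 MB.
Lower bound: ⌈2975/575⌉ = 6 discs.
A packing using 6 discs:
  disc 1: 550 = 550
  disc 2: 400 + 125 = 525
  disc 3: 300 + 275 = 575
  disc 4: 275 + 275 = 550
  disc 5: 225 + 225 + 125 = 575
  disc 6: 200 = 200
This matches the lower bound, so 6 is optimal.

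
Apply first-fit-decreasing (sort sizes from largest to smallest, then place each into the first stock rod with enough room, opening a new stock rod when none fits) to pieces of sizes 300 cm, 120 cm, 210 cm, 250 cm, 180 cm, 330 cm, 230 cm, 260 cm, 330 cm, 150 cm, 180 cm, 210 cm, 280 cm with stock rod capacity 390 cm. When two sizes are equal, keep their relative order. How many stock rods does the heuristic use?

Sorted descending: 330, 330, 300, 280, 260, 250, 230, 210, 210, 180, 180, 150, 120.
  330 → stock rod 1 (new)  [load 330/390]
  330 → stock rod 2 (new)  [load 330/390]
  300 → stock rod 3 (new)  [load 300/390]
  280 → stock rod 4 (new)  [load 280/390]
  260 → stock rod 5 (new)  [load 260/390]
  250 → stock rod 6 (new)  [load 250/390]
  230 → stock rod 7 (new)  [load 230/390]
  210 → stock rod 8 (new)  [load 210/390]
  210 → stock rod 9 (new)  [load 210/390]
  180 → stock rod 8  [load 390/390]
  180 → stock rod 9  [load 390/390]
  150 → stock rod 7  [load 380/390]
  120 → stock rod 5  [load 380/390]
9 stock rods opened.

9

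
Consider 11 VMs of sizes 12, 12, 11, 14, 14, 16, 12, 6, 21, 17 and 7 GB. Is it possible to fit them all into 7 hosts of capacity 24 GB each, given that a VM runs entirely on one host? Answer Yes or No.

A valid assignment using 7 hosts:
  host 1: 21 = 21
  host 2: 17 + 7 = 24
  host 3: 16 + 6 = 22
  host 4: 14 = 14
  host 5: 14 = 14
  host 6: 12 + 12 = 24
  host 7: 12 + 11 = 23
Every load is within 24 GB, so 7 hosts suffice.

Yes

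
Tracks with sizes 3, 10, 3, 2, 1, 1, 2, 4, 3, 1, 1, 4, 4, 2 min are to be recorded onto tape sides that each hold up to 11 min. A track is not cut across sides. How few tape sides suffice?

4

Total = 10 + 4 + 4 + 4 + 3 + 3 + 3 + 2 + 2 + 2 + 1 + 1 + 1 + 1 = 41 min.
Lower bound: ⌈41/11⌉ = 4 tape sides.
A packing using 4 tape sides:
  side 1: 10 + 1 = 11
  side 2: 4 + 4 + 3 = 11
  side 3: 4 + 3 + 3 + 1 = 11
  side 4: 2 + 2 + 2 + 1 + 1 = 8
This matches the lower bound, so 4 is optimal.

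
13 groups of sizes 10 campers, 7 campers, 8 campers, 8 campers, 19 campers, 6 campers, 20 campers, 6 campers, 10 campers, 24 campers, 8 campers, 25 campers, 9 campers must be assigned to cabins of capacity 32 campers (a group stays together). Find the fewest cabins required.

Total = 25 + 24 + 20 + 19 + 10 + 10 + 9 + 8 + 8 + 8 + 7 + 6 + 6 = 160 campers.
Lower bound: ⌈160/32⌉ = 5 cabins.
A packing using 6 cabins:
  cabin 1: 25 + 7 = 32
  cabin 2: 24 + 8 = 32
  cabin 3: 20 + 10 = 30
  cabin 4: 19 + 10 = 29
  cabin 5: 9 + 8 + 8 + 6 = 31
  cabin 6: 6 = 6
No arrangement into 5 cabins stays within capacity, so 6 is optimal.

6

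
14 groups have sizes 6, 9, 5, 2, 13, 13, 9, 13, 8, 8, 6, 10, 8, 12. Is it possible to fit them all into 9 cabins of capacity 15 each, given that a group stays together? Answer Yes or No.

No

Total = 122; ⌈122/15⌉ = 9.
10 groups each exceed half the capacity and cannot share a cabin, forcing at least 10 cabins.
At least 10 cabins are required, but only 9 are allowed.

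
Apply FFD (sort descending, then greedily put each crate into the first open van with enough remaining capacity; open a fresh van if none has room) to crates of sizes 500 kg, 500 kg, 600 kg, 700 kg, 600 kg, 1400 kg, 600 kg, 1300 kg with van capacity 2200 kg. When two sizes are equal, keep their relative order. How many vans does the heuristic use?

3

Sorted descending: 1400, 1300, 700, 600, 600, 600, 500, 500.
  1400 → van 1 (new)  [load 1400/2200]
  1300 → van 2 (new)  [load 1300/2200]
  700 → van 1  [load 2100/2200]
  600 → van 2  [load 1900/2200]
  600 → van 3 (new)  [load 600/2200]
  600 → van 3  [load 1200/2200]
  500 → van 3  [load 1700/2200]
  500 → van 3  [load 2200/2200]
3 vans opened.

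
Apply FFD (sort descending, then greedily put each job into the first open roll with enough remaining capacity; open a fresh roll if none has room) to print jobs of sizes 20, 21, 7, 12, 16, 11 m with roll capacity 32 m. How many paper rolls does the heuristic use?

3

Sorted descending: 21, 20, 16, 12, 11, 7.
  21 → roll 1 (new)  [load 21/32]
  20 → roll 2 (new)  [load 20/32]
  16 → roll 3 (new)  [load 16/32]
  12 → roll 2  [load 32/32]
  11 → roll 1  [load 32/32]
  7 → roll 3  [load 23/32]
3 paper rolls opened.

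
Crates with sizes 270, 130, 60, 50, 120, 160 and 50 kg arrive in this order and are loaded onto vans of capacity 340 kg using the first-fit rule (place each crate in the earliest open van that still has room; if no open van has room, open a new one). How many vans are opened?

3

  270 → van 1 (new)  [load 270/340]
  130 → van 2 (new)  [load 130/340]
  60 → van 1  [load 330/340]
  50 → van 2  [load 180/340]
  120 → van 2  [load 300/340]
  160 → van 3 (new)  [load 160/340]
  50 → van 3  [load 210/340]
3 vans opened.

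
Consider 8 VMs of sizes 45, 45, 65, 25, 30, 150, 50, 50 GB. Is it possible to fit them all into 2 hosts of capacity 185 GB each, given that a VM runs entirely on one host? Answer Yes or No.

Total = 460 GB; ⌈460/185⌉ = 3.
At least 3 hosts are required, but only 2 are allowed.

No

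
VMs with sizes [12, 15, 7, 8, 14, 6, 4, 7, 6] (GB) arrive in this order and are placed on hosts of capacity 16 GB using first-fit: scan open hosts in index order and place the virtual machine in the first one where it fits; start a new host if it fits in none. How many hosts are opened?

  12 → host 1 (new)  [load 12/16]
  15 → host 2 (new)  [load 15/16]
  7 → host 3 (new)  [load 7/16]
  8 → host 3  [load 15/16]
  14 → host 4 (new)  [load 14/16]
  6 → host 5 (new)  [load 6/16]
  4 → host 1  [load 16/16]
  7 → host 5  [load 13/16]
  6 → host 6 (new)  [load 6/16]
6 hosts opened.

6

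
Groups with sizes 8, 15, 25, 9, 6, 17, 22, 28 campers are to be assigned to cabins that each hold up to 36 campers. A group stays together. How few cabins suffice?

4

Total = 28 + 25 + 22 + 17 + 15 + 9 + 8 + 6 = 130 campers.
Lower bound: ⌈130/36⌉ = 4 cabins.
A packing using 4 cabins:
  cabin 1: 28 + 8 = 36
  cabin 2: 25 + 9 = 34
  cabin 3: 22 + 6 = 28
  cabin 4: 17 + 15 = 32
This matches the lower bound, so 4 is optimal.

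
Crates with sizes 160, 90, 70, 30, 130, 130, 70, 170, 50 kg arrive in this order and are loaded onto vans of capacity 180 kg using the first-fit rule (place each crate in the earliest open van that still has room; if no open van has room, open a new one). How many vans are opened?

6

  160 → van 1 (new)  [load 160/180]
  90 → van 2 (new)  [load 90/180]
  70 → van 2  [load 160/180]
  30 → van 3 (new)  [load 30/180]
  130 → van 3  [load 160/180]
  130 → van 4 (new)  [load 130/180]
  70 → van 5 (new)  [load 70/180]
  170 → van 6 (new)  [load 170/180]
  50 → van 4  [load 180/180]
6 vans opened.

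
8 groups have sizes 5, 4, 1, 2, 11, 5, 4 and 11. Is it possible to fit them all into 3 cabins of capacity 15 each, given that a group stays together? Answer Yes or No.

A valid assignment using 3 cabins:
  cabin 1: 11 + 4 = 15
  cabin 2: 11 + 4 = 15
  cabin 3: 5 + 5 + 2 + 1 = 13
Every load is within 15, so 3 cabins suffice.

Yes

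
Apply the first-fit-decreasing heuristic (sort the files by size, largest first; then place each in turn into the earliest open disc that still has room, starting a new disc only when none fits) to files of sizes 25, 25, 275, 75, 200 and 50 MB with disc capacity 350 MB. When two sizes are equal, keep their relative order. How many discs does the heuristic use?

2

Sorted descending: 275, 200, 75, 50, 25, 25.
  275 → disc 1 (new)  [load 275/350]
  200 → disc 2 (new)  [load 200/350]
  75 → disc 1  [load 350/350]
  50 → disc 2  [load 250/350]
  25 → disc 2  [load 275/350]
  25 → disc 2  [load 300/350]
2 discs opened.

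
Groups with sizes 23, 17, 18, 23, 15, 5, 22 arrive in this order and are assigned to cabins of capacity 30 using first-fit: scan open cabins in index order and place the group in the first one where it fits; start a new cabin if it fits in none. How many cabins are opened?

6

  23 → cabin 1 (new)  [load 23/30]
  17 → cabin 2 (new)  [load 17/30]
  18 → cabin 3 (new)  [load 18/30]
  23 → cabin 4 (new)  [load 23/30]
  15 → cabin 5 (new)  [load 15/30]
  5 → cabin 1  [load 28/30]
  22 → cabin 6 (new)  [load 22/30]
6 cabins opened.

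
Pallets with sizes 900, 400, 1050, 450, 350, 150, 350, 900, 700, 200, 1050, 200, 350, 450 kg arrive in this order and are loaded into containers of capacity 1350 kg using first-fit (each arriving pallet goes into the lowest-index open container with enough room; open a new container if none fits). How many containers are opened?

7

  900 → container 1 (new)  [load 900/1350]
  400 → container 1  [load 1300/1350]
  1050 → container 2 (new)  [load 1050/1350]
  450 → container 3 (new)  [load 450/1350]
  350 → container 3  [load 800/1350]
  150 → container 2  [load 1200/1350]
  350 → container 3  [load 1150/1350]
  900 → container 4 (new)  [load 900/1350]
  700 → container 5 (new)  [load 700/1350]
  200 → container 3  [load 1350/1350]
  1050 → container 6 (new)  [load 1050/1350]
  200 → container 4  [load 1100/1350]
  350 → container 5  [load 1050/1350]
  450 → container 7 (new)  [load 450/1350]
7 containers opened.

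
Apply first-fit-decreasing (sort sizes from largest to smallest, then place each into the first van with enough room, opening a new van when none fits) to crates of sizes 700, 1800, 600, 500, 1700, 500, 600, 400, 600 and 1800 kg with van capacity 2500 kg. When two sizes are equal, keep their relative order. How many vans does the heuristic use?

4

Sorted descending: 1800, 1800, 1700, 700, 600, 600, 600, 500, 500, 400.
  1800 → van 1 (new)  [load 1800/2500]
  1800 → van 2 (new)  [load 1800/2500]
  1700 → van 3 (new)  [load 1700/2500]
  700 → van 1  [load 2500/2500]
  600 → van 2  [load 2400/2500]
  600 → van 3  [load 2300/2500]
  600 → van 4 (new)  [load 600/2500]
  500 → van 4  [load 1100/2500]
  500 → van 4  [load 1600/2500]
  400 → van 4  [load 2000/2500]
4 vans opened.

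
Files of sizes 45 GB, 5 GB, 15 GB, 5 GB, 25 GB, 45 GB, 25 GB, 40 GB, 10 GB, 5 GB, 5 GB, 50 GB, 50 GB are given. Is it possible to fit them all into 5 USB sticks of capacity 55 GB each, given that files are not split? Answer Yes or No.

Total = 325 GB; ⌈325/55⌉ = 6.
At least 6 USB sticks are required, but only 5 are allowed.

No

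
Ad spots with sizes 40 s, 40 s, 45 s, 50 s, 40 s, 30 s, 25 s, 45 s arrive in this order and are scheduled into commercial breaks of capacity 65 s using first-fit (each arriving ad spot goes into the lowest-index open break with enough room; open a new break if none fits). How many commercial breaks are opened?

7

  40 → break 1 (new)  [load 40/65]
  40 → break 2 (new)  [load 40/65]
  45 → break 3 (new)  [load 45/65]
  50 → break 4 (new)  [load 50/65]
  40 → break 5 (new)  [load 40/65]
  30 → break 6 (new)  [load 30/65]
  25 → break 1  [load 65/65]
  45 → break 7 (new)  [load 45/65]
7 commercial breaks opened.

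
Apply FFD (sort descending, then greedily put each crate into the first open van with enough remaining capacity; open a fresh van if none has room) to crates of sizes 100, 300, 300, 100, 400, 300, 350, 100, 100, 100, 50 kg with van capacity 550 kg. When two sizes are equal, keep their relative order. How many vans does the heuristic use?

5

Sorted descending: 400, 350, 300, 300, 300, 100, 100, 100, 100, 100, 50.
  400 → van 1 (new)  [load 400/550]
  350 → van 2 (new)  [load 350/550]
  300 → van 3 (new)  [load 300/550]
  300 → van 4 (new)  [load 300/550]
  300 → van 5 (new)  [load 300/550]
  100 → van 1  [load 500/550]
  100 → van 2  [load 450/550]
  100 → van 2  [load 550/550]
  100 → van 3  [load 400/550]
  100 → van 3  [load 500/550]
  50 → van 1  [load 550/550]
5 vans opened.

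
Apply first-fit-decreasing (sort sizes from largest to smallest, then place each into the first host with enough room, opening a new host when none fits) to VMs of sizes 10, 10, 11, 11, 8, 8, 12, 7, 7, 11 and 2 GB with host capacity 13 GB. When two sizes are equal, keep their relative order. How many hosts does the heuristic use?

10

Sorted descending: 12, 11, 11, 11, 10, 10, 8, 8, 7, 7, 2.
  12 → host 1 (new)  [load 12/13]
  11 → host 2 (new)  [load 11/13]
  11 → host 3 (new)  [load 11/13]
  11 → host 4 (new)  [load 11/13]
  10 → host 5 (new)  [load 10/13]
  10 → host 6 (new)  [load 10/13]
  8 → host 7 (new)  [load 8/13]
  8 → host 8 (new)  [load 8/13]
  7 → host 9 (new)  [load 7/13]
  7 → host 10 (new)  [load 7/13]
  2 → host 2  [load 13/13]
10 hosts opened.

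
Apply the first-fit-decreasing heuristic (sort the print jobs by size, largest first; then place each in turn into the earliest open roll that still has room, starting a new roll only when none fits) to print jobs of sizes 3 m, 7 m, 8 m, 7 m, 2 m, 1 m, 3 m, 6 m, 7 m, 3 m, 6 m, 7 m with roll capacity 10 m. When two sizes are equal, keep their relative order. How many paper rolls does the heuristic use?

Sorted descending: 8, 7, 7, 7, 7, 6, 6, 3, 3, 3, 2, 1.
  8 → roll 1 (new)  [load 8/10]
  7 → roll 2 (new)  [load 7/10]
  7 → roll 3 (new)  [load 7/10]
  7 → roll 4 (new)  [load 7/10]
  7 → roll 5 (new)  [load 7/10]
  6 → roll 6 (new)  [load 6/10]
  6 → roll 7 (new)  [load 6/10]
  3 → roll 2  [load 10/10]
  3 → roll 3  [load 10/10]
  3 → roll 4  [load 10/10]
  2 → roll 1  [load 10/10]
  1 → roll 5  [load 8/10]
7 paper rolls opened.

7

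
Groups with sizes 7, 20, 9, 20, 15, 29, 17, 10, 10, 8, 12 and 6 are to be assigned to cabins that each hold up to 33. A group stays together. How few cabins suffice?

Total = 29 + 20 + 20 + 17 + 15 + 12 + 10 + 10 + 9 + 8 + 7 + 6 = 163.
Lower bound: ⌈163/33⌉ = 5 cabins.
A packing using 6 cabins:
  cabin 1: 29 = 29
  cabin 2: 20 + 12 = 32
  cabin 3: 20 + 10 = 30
  cabin 4: 17 + 15 = 32
  cabin 5: 10 + 9 + 8 + 6 = 33
  cabin 6: 7 = 7
No arrangement into 5 cabins stays within capacity, so 6 is optimal.

6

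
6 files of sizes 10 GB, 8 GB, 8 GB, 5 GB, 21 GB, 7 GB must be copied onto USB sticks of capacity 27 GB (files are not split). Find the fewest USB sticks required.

3

Total = 21 + 10 + 8 + 8 + 7 + 5 = 59 GB.
Lower bound: ⌈59/27⌉ = 3 USB sticks.
A packing using 3 USB sticks:
  USB stick 1: 21 + 5 = 26
  USB stick 2: 10 + 8 + 8 = 26
  USB stick 3: 7 = 7
This matches the lower bound, so 3 is optimal.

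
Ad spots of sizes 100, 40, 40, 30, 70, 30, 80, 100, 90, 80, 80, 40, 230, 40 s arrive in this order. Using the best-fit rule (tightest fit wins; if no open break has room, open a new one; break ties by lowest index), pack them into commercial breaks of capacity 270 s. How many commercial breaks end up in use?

  100 → break 1 (new)  [load 100/270]
  40 → break 1  [load 140/270]
  40 → break 1  [load 180/270]
  30 → break 1  [load 210/270]
  70 → break 2 (new)  [load 70/270]
  30 → break 1  [load 240/270]
  80 → break 2  [load 150/270]
  100 → break 2  [load 250/270]
  90 → break 3 (new)  [load 90/270]
  80 → break 3  [load 170/270]
  80 → break 3  [load 250/270]
  40 → break 4 (new)  [load 40/270]
  230 → break 4  [load 270/270]
  40 → break 5 (new)  [load 40/270]
5 commercial breaks opened.

5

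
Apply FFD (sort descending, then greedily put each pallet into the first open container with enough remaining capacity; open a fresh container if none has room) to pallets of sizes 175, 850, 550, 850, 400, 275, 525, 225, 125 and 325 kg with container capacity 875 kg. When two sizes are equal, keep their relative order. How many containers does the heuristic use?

6

Sorted descending: 850, 850, 550, 525, 400, 325, 275, 225, 175, 125.
  850 → container 1 (new)  [load 850/875]
  850 → container 2 (new)  [load 850/875]
  550 → container 3 (new)  [load 550/875]
  525 → container 4 (new)  [load 525/875]
  400 → container 5 (new)  [load 400/875]
  325 → container 3  [load 875/875]
  275 → container 4  [load 800/875]
  225 → container 5  [load 625/875]
  175 → container 5  [load 800/875]
  125 → container 6 (new)  [load 125/875]
6 containers opened.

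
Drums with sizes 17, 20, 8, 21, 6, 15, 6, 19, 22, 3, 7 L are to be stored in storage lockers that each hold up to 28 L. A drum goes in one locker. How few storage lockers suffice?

Total = 22 + 21 + 20 + 19 + 17 + 15 + 8 + 7 + 6 + 6 + 3 = 144 L.
Lower bound: ⌈144/28⌉ = 6 storage lockers.
A packing using 6 storage lockers:
  locker 1: 22 + 6 = 28
  locker 2: 21 + 7 = 28
  locker 3: 20 + 8 = 28
  locker 4: 19 + 6 + 3 = 28
  locker 5: 17 = 17
  locker 6: 15 = 15
This matches the lower bound, so 6 is optimal.

6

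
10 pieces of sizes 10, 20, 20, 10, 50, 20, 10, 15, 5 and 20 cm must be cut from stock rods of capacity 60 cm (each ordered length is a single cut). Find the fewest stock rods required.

Total = 50 + 20 + 20 + 20 + 20 + 15 + 10 + 10 + 10 + 5 = 180 cm.
Lower bound: ⌈180/60⌉ = 3 stock rods.
A packing using 3 stock rods:
  stock rod 1: 50 + 10 = 60
  stock rod 2: 20 + 20 + 20 = 60
  stock rod 3: 20 + 15 + 10 + 10 + 5 = 60
This matches the lower bound, so 3 is optimal.

3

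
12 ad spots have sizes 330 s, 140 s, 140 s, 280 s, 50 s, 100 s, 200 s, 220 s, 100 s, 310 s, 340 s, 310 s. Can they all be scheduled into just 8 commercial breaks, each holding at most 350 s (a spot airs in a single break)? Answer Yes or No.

A valid assignment using 8 commercial breaks:
  break 1: 340 = 340
  break 2: 330 = 330
  break 3: 310 = 310
  break 4: 310 = 310
  break 5: 280 + 50 = 330
  break 6: 220 + 100 = 320
  break 7: 200 + 140 = 340
  break 8: 140 + 100 = 240
Every load is within 350 s, so 8 commercial breaks suffice.

Yes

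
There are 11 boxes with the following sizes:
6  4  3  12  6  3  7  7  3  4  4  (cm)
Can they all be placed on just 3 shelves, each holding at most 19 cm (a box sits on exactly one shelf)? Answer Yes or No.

Total = 59 cm; ⌈59/19⌉ = 4.
At least 4 shelves are required, but only 3 are allowed.

No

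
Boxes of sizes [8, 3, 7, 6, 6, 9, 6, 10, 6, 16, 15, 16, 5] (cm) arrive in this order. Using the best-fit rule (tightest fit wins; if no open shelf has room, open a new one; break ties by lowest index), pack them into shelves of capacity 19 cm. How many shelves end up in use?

  8 → shelf 1 (new)  [load 8/19]
  3 → shelf 1  [load 11/19]
  7 → shelf 1  [load 18/19]
  6 → shelf 2 (new)  [load 6/19]
  6 → shelf 2  [load 12/19]
  9 → shelf 3 (new)  [load 9/19]
  6 → shelf 2  [load 18/19]
  10 → shelf 3  [load 19/19]
  6 → shelf 4 (new)  [load 6/19]
  16 → shelf 5 (new)  [load 16/19]
  15 → shelf 6 (new)  [load 15/19]
  16 → shelf 7 (new)  [load 16/19]
  5 → shelf 4  [load 11/19]
7 shelves opened.

7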